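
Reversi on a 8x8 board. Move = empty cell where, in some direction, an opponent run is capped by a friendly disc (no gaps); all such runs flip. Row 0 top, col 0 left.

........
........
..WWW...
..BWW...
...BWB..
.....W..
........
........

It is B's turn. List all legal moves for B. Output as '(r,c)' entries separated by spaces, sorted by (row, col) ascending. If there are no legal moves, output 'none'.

Answer: (1,2) (1,3) (1,4) (2,5) (3,5) (6,5)

Derivation:
(1,1): no bracket -> illegal
(1,2): flips 3 -> legal
(1,3): flips 2 -> legal
(1,4): flips 1 -> legal
(1,5): no bracket -> illegal
(2,1): no bracket -> illegal
(2,5): flips 1 -> legal
(3,1): no bracket -> illegal
(3,5): flips 2 -> legal
(4,2): no bracket -> illegal
(4,6): no bracket -> illegal
(5,3): no bracket -> illegal
(5,4): no bracket -> illegal
(5,6): no bracket -> illegal
(6,4): no bracket -> illegal
(6,5): flips 1 -> legal
(6,6): no bracket -> illegal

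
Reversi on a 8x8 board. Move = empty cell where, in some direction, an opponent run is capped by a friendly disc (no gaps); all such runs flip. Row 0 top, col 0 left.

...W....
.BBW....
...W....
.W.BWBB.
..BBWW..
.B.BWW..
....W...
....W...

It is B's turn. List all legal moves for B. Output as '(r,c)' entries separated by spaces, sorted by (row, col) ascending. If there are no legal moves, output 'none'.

(0,2): no bracket -> illegal
(0,4): no bracket -> illegal
(1,4): flips 1 -> legal
(2,0): flips 1 -> legal
(2,1): no bracket -> illegal
(2,2): no bracket -> illegal
(2,4): no bracket -> illegal
(2,5): flips 1 -> legal
(3,0): no bracket -> illegal
(3,2): no bracket -> illegal
(4,0): no bracket -> illegal
(4,1): no bracket -> illegal
(4,6): flips 2 -> legal
(5,6): flips 5 -> legal
(6,3): flips 2 -> legal
(6,5): flips 3 -> legal
(6,6): flips 2 -> legal
(7,3): no bracket -> illegal
(7,5): flips 1 -> legal

Answer: (1,4) (2,0) (2,5) (4,6) (5,6) (6,3) (6,5) (6,6) (7,5)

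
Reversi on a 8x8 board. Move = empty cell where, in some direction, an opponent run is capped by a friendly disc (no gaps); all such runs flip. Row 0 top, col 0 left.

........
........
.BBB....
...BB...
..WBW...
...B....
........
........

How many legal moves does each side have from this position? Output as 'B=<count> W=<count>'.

Answer: B=7 W=4

Derivation:
-- B to move --
(3,1): flips 1 -> legal
(3,2): no bracket -> illegal
(3,5): flips 1 -> legal
(4,1): flips 1 -> legal
(4,5): flips 1 -> legal
(5,1): flips 1 -> legal
(5,2): no bracket -> illegal
(5,4): flips 1 -> legal
(5,5): flips 1 -> legal
B mobility = 7
-- W to move --
(1,0): no bracket -> illegal
(1,1): flips 2 -> legal
(1,2): no bracket -> illegal
(1,3): no bracket -> illegal
(1,4): no bracket -> illegal
(2,0): no bracket -> illegal
(2,4): flips 2 -> legal
(2,5): no bracket -> illegal
(3,0): no bracket -> illegal
(3,1): no bracket -> illegal
(3,2): no bracket -> illegal
(3,5): no bracket -> illegal
(4,5): no bracket -> illegal
(5,2): no bracket -> illegal
(5,4): no bracket -> illegal
(6,2): flips 1 -> legal
(6,3): no bracket -> illegal
(6,4): flips 1 -> legal
W mobility = 4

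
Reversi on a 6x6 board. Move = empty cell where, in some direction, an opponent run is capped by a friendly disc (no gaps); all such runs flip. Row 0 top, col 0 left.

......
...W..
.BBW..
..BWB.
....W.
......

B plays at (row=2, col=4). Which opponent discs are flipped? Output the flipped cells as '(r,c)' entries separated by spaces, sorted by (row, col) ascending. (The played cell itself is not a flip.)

Dir NW: opp run (1,3), next='.' -> no flip
Dir N: first cell '.' (not opp) -> no flip
Dir NE: first cell '.' (not opp) -> no flip
Dir W: opp run (2,3) capped by B -> flip
Dir E: first cell '.' (not opp) -> no flip
Dir SW: opp run (3,3), next='.' -> no flip
Dir S: first cell 'B' (not opp) -> no flip
Dir SE: first cell '.' (not opp) -> no flip

Answer: (2,3)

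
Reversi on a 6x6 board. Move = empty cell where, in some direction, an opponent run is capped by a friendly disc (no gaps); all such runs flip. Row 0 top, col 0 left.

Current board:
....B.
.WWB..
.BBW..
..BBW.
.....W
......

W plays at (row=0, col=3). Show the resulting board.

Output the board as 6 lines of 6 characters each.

Answer: ...WB.
.WWW..
.BBW..
..BBW.
.....W
......

Derivation:
Place W at (0,3); scan 8 dirs for brackets.
Dir NW: edge -> no flip
Dir N: edge -> no flip
Dir NE: edge -> no flip
Dir W: first cell '.' (not opp) -> no flip
Dir E: opp run (0,4), next='.' -> no flip
Dir SW: first cell 'W' (not opp) -> no flip
Dir S: opp run (1,3) capped by W -> flip
Dir SE: first cell '.' (not opp) -> no flip
All flips: (1,3)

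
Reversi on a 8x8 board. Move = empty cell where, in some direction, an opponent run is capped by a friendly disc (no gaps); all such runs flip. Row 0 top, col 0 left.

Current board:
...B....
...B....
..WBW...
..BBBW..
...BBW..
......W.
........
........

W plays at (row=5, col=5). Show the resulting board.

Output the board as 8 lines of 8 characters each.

Answer: ...B....
...B....
..WBW...
..BWBW..
...BWW..
.....WW.
........
........

Derivation:
Place W at (5,5); scan 8 dirs for brackets.
Dir NW: opp run (4,4) (3,3) capped by W -> flip
Dir N: first cell 'W' (not opp) -> no flip
Dir NE: first cell '.' (not opp) -> no flip
Dir W: first cell '.' (not opp) -> no flip
Dir E: first cell 'W' (not opp) -> no flip
Dir SW: first cell '.' (not opp) -> no flip
Dir S: first cell '.' (not opp) -> no flip
Dir SE: first cell '.' (not opp) -> no flip
All flips: (3,3) (4,4)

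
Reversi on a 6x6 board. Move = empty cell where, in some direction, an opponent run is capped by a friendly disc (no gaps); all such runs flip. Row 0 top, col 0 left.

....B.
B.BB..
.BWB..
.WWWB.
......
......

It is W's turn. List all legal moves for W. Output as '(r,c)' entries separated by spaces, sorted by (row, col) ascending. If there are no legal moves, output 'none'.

(0,0): no bracket -> illegal
(0,1): no bracket -> illegal
(0,2): flips 1 -> legal
(0,3): flips 2 -> legal
(0,5): no bracket -> illegal
(1,1): flips 1 -> legal
(1,4): flips 1 -> legal
(1,5): no bracket -> illegal
(2,0): flips 1 -> legal
(2,4): flips 1 -> legal
(2,5): no bracket -> illegal
(3,0): no bracket -> illegal
(3,5): flips 1 -> legal
(4,3): no bracket -> illegal
(4,4): no bracket -> illegal
(4,5): no bracket -> illegal

Answer: (0,2) (0,3) (1,1) (1,4) (2,0) (2,4) (3,5)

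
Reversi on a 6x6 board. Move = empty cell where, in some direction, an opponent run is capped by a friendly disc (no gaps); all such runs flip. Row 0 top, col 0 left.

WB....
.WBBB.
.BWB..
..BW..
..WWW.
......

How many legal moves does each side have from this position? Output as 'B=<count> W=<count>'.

Answer: B=6 W=8

Derivation:
-- B to move --
(0,2): no bracket -> illegal
(1,0): flips 1 -> legal
(2,0): no bracket -> illegal
(2,4): no bracket -> illegal
(3,1): flips 1 -> legal
(3,4): flips 1 -> legal
(3,5): no bracket -> illegal
(4,1): no bracket -> illegal
(4,5): no bracket -> illegal
(5,1): no bracket -> illegal
(5,2): flips 1 -> legal
(5,3): flips 2 -> legal
(5,4): flips 1 -> legal
(5,5): no bracket -> illegal
B mobility = 6
-- W to move --
(0,2): flips 2 -> legal
(0,3): flips 2 -> legal
(0,4): flips 1 -> legal
(0,5): no bracket -> illegal
(1,0): flips 2 -> legal
(1,5): flips 3 -> legal
(2,0): flips 1 -> legal
(2,4): flips 1 -> legal
(2,5): no bracket -> illegal
(3,0): no bracket -> illegal
(3,1): flips 2 -> legal
(3,4): no bracket -> illegal
(4,1): no bracket -> illegal
W mobility = 8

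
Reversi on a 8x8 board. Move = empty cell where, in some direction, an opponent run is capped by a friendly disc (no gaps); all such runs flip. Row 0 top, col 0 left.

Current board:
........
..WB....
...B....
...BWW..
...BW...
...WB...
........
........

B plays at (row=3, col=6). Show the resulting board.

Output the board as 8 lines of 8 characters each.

Answer: ........
..WB....
...B....
...BBBB.
...BW...
...WB...
........
........

Derivation:
Place B at (3,6); scan 8 dirs for brackets.
Dir NW: first cell '.' (not opp) -> no flip
Dir N: first cell '.' (not opp) -> no flip
Dir NE: first cell '.' (not opp) -> no flip
Dir W: opp run (3,5) (3,4) capped by B -> flip
Dir E: first cell '.' (not opp) -> no flip
Dir SW: first cell '.' (not opp) -> no flip
Dir S: first cell '.' (not opp) -> no flip
Dir SE: first cell '.' (not opp) -> no flip
All flips: (3,4) (3,5)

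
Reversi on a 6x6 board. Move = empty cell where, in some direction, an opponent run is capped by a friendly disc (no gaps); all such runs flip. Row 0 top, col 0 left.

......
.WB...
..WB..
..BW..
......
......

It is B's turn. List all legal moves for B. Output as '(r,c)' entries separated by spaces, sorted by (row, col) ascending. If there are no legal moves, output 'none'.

(0,0): no bracket -> illegal
(0,1): no bracket -> illegal
(0,2): no bracket -> illegal
(1,0): flips 1 -> legal
(1,3): no bracket -> illegal
(2,0): no bracket -> illegal
(2,1): flips 1 -> legal
(2,4): no bracket -> illegal
(3,1): no bracket -> illegal
(3,4): flips 1 -> legal
(4,2): no bracket -> illegal
(4,3): flips 1 -> legal
(4,4): no bracket -> illegal

Answer: (1,0) (2,1) (3,4) (4,3)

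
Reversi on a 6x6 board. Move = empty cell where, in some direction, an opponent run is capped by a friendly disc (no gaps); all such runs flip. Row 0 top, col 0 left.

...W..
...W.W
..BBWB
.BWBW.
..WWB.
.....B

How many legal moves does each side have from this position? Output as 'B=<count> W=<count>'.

-- B to move --
(0,2): no bracket -> illegal
(0,4): flips 1 -> legal
(0,5): flips 1 -> legal
(1,2): no bracket -> illegal
(1,4): flips 2 -> legal
(2,1): no bracket -> illegal
(3,5): flips 1 -> legal
(4,1): flips 3 -> legal
(4,5): flips 1 -> legal
(5,1): flips 1 -> legal
(5,2): flips 4 -> legal
(5,3): flips 2 -> legal
(5,4): no bracket -> illegal
B mobility = 9
-- W to move --
(1,1): no bracket -> illegal
(1,2): flips 2 -> legal
(1,4): flips 1 -> legal
(2,0): flips 1 -> legal
(2,1): flips 2 -> legal
(3,0): flips 1 -> legal
(3,5): flips 1 -> legal
(4,0): flips 2 -> legal
(4,1): no bracket -> illegal
(4,5): flips 1 -> legal
(5,3): no bracket -> illegal
(5,4): flips 1 -> legal
W mobility = 9

Answer: B=9 W=9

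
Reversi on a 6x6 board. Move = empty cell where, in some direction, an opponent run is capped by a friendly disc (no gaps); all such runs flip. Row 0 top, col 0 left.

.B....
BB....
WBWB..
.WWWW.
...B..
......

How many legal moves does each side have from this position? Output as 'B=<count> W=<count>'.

-- B to move --
(1,2): no bracket -> illegal
(1,3): no bracket -> illegal
(2,4): no bracket -> illegal
(2,5): flips 1 -> legal
(3,0): flips 1 -> legal
(3,5): no bracket -> illegal
(4,0): no bracket -> illegal
(4,1): flips 2 -> legal
(4,2): no bracket -> illegal
(4,4): flips 2 -> legal
(4,5): flips 1 -> legal
B mobility = 5
-- W to move --
(0,0): flips 2 -> legal
(0,2): flips 1 -> legal
(1,2): flips 1 -> legal
(1,3): flips 1 -> legal
(1,4): flips 1 -> legal
(2,4): flips 1 -> legal
(3,0): no bracket -> illegal
(4,2): no bracket -> illegal
(4,4): no bracket -> illegal
(5,2): flips 1 -> legal
(5,3): flips 1 -> legal
(5,4): flips 1 -> legal
W mobility = 9

Answer: B=5 W=9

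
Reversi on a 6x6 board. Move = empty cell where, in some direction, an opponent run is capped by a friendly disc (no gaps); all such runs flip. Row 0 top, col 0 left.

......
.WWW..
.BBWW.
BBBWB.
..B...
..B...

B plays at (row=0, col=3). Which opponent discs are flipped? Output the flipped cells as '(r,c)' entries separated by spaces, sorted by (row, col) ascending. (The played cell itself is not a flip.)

Answer: (1,2)

Derivation:
Dir NW: edge -> no flip
Dir N: edge -> no flip
Dir NE: edge -> no flip
Dir W: first cell '.' (not opp) -> no flip
Dir E: first cell '.' (not opp) -> no flip
Dir SW: opp run (1,2) capped by B -> flip
Dir S: opp run (1,3) (2,3) (3,3), next='.' -> no flip
Dir SE: first cell '.' (not opp) -> no flip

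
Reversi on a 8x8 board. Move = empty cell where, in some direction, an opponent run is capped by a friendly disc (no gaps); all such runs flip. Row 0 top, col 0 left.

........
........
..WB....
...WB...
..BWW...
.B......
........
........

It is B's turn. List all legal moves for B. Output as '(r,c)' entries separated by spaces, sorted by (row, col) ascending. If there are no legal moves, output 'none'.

(1,1): no bracket -> illegal
(1,2): no bracket -> illegal
(1,3): no bracket -> illegal
(2,1): flips 1 -> legal
(2,4): flips 1 -> legal
(3,1): no bracket -> illegal
(3,2): flips 1 -> legal
(3,5): no bracket -> illegal
(4,5): flips 2 -> legal
(5,2): flips 1 -> legal
(5,3): flips 2 -> legal
(5,4): flips 1 -> legal
(5,5): no bracket -> illegal

Answer: (2,1) (2,4) (3,2) (4,5) (5,2) (5,3) (5,4)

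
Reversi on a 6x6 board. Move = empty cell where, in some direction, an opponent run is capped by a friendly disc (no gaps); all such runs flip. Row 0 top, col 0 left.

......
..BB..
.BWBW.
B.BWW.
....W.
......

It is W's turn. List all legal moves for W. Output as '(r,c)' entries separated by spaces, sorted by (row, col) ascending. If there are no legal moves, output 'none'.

Answer: (0,1) (0,2) (0,3) (0,4) (2,0) (3,1) (4,2)

Derivation:
(0,1): flips 2 -> legal
(0,2): flips 2 -> legal
(0,3): flips 2 -> legal
(0,4): flips 1 -> legal
(1,0): no bracket -> illegal
(1,1): no bracket -> illegal
(1,4): no bracket -> illegal
(2,0): flips 1 -> legal
(3,1): flips 1 -> legal
(4,0): no bracket -> illegal
(4,1): no bracket -> illegal
(4,2): flips 1 -> legal
(4,3): no bracket -> illegal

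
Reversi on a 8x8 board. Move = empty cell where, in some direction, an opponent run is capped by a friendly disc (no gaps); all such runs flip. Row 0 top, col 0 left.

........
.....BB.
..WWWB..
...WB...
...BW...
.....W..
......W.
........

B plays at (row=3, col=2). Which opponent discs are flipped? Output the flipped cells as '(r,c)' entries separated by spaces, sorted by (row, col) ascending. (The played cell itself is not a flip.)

Answer: (3,3)

Derivation:
Dir NW: first cell '.' (not opp) -> no flip
Dir N: opp run (2,2), next='.' -> no flip
Dir NE: opp run (2,3), next='.' -> no flip
Dir W: first cell '.' (not opp) -> no flip
Dir E: opp run (3,3) capped by B -> flip
Dir SW: first cell '.' (not opp) -> no flip
Dir S: first cell '.' (not opp) -> no flip
Dir SE: first cell 'B' (not opp) -> no flip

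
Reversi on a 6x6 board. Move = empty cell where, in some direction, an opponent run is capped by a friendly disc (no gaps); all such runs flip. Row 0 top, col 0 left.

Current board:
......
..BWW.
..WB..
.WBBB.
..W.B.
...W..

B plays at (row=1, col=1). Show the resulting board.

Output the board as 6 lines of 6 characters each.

Answer: ......
.BBWW.
..BB..
.WBBB.
..W.B.
...W..

Derivation:
Place B at (1,1); scan 8 dirs for brackets.
Dir NW: first cell '.' (not opp) -> no flip
Dir N: first cell '.' (not opp) -> no flip
Dir NE: first cell '.' (not opp) -> no flip
Dir W: first cell '.' (not opp) -> no flip
Dir E: first cell 'B' (not opp) -> no flip
Dir SW: first cell '.' (not opp) -> no flip
Dir S: first cell '.' (not opp) -> no flip
Dir SE: opp run (2,2) capped by B -> flip
All flips: (2,2)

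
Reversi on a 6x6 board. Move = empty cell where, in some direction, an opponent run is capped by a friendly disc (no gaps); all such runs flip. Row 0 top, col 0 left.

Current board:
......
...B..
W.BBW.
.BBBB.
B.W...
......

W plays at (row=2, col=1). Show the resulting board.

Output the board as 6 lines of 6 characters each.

Place W at (2,1); scan 8 dirs for brackets.
Dir NW: first cell '.' (not opp) -> no flip
Dir N: first cell '.' (not opp) -> no flip
Dir NE: first cell '.' (not opp) -> no flip
Dir W: first cell 'W' (not opp) -> no flip
Dir E: opp run (2,2) (2,3) capped by W -> flip
Dir SW: first cell '.' (not opp) -> no flip
Dir S: opp run (3,1), next='.' -> no flip
Dir SE: opp run (3,2), next='.' -> no flip
All flips: (2,2) (2,3)

Answer: ......
...B..
WWWWW.
.BBBB.
B.W...
......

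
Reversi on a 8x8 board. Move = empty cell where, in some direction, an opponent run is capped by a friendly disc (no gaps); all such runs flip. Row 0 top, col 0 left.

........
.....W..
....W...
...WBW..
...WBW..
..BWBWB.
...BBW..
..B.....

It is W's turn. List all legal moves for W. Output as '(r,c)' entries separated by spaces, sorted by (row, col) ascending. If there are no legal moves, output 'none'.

(2,3): flips 1 -> legal
(2,5): flips 1 -> legal
(4,1): no bracket -> illegal
(4,2): no bracket -> illegal
(4,6): no bracket -> illegal
(4,7): flips 1 -> legal
(5,1): flips 1 -> legal
(5,7): flips 1 -> legal
(6,1): flips 1 -> legal
(6,2): flips 2 -> legal
(6,6): no bracket -> illegal
(6,7): flips 1 -> legal
(7,1): no bracket -> illegal
(7,3): flips 2 -> legal
(7,4): flips 4 -> legal
(7,5): flips 1 -> legal

Answer: (2,3) (2,5) (4,7) (5,1) (5,7) (6,1) (6,2) (6,7) (7,3) (7,4) (7,5)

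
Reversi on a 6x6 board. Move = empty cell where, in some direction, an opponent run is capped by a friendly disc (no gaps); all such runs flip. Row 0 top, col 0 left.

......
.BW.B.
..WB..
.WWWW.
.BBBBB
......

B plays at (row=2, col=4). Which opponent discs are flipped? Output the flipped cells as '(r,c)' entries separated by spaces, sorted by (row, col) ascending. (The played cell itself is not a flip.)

Answer: (3,3) (3,4)

Derivation:
Dir NW: first cell '.' (not opp) -> no flip
Dir N: first cell 'B' (not opp) -> no flip
Dir NE: first cell '.' (not opp) -> no flip
Dir W: first cell 'B' (not opp) -> no flip
Dir E: first cell '.' (not opp) -> no flip
Dir SW: opp run (3,3) capped by B -> flip
Dir S: opp run (3,4) capped by B -> flip
Dir SE: first cell '.' (not opp) -> no flip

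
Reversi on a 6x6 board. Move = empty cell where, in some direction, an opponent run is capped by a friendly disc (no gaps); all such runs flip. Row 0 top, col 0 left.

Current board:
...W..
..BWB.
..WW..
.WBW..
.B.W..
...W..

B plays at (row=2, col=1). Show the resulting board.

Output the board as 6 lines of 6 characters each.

Place B at (2,1); scan 8 dirs for brackets.
Dir NW: first cell '.' (not opp) -> no flip
Dir N: first cell '.' (not opp) -> no flip
Dir NE: first cell 'B' (not opp) -> no flip
Dir W: first cell '.' (not opp) -> no flip
Dir E: opp run (2,2) (2,3), next='.' -> no flip
Dir SW: first cell '.' (not opp) -> no flip
Dir S: opp run (3,1) capped by B -> flip
Dir SE: first cell 'B' (not opp) -> no flip
All flips: (3,1)

Answer: ...W..
..BWB.
.BWW..
.BBW..
.B.W..
...W..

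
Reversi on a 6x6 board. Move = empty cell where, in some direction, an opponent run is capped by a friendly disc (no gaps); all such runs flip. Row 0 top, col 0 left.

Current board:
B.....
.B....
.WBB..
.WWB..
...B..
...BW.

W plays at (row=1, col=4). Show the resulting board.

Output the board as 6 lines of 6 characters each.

Answer: B.....
.B..W.
.WBW..
.WWB..
...B..
...BW.

Derivation:
Place W at (1,4); scan 8 dirs for brackets.
Dir NW: first cell '.' (not opp) -> no flip
Dir N: first cell '.' (not opp) -> no flip
Dir NE: first cell '.' (not opp) -> no flip
Dir W: first cell '.' (not opp) -> no flip
Dir E: first cell '.' (not opp) -> no flip
Dir SW: opp run (2,3) capped by W -> flip
Dir S: first cell '.' (not opp) -> no flip
Dir SE: first cell '.' (not opp) -> no flip
All flips: (2,3)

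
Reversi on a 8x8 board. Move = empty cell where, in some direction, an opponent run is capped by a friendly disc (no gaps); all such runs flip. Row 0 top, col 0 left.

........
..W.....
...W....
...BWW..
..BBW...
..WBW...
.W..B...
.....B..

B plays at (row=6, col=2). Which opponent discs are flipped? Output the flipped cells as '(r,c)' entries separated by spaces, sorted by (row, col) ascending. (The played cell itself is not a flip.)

Answer: (5,2)

Derivation:
Dir NW: first cell '.' (not opp) -> no flip
Dir N: opp run (5,2) capped by B -> flip
Dir NE: first cell 'B' (not opp) -> no flip
Dir W: opp run (6,1), next='.' -> no flip
Dir E: first cell '.' (not opp) -> no flip
Dir SW: first cell '.' (not opp) -> no flip
Dir S: first cell '.' (not opp) -> no flip
Dir SE: first cell '.' (not opp) -> no flip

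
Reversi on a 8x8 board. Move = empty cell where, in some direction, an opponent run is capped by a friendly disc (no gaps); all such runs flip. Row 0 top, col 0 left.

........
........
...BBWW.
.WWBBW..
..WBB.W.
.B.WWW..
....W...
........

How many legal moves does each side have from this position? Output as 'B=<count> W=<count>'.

-- B to move --
(1,4): no bracket -> illegal
(1,5): no bracket -> illegal
(1,6): flips 1 -> legal
(1,7): flips 2 -> legal
(2,0): no bracket -> illegal
(2,1): flips 1 -> legal
(2,2): no bracket -> illegal
(2,7): flips 2 -> legal
(3,0): flips 2 -> legal
(3,6): flips 1 -> legal
(3,7): no bracket -> illegal
(4,0): no bracket -> illegal
(4,1): flips 2 -> legal
(4,5): no bracket -> illegal
(4,7): no bracket -> illegal
(5,2): no bracket -> illegal
(5,6): no bracket -> illegal
(5,7): flips 2 -> legal
(6,2): flips 1 -> legal
(6,3): flips 1 -> legal
(6,5): flips 1 -> legal
(6,6): flips 1 -> legal
(7,3): no bracket -> illegal
(7,4): flips 2 -> legal
(7,5): no bracket -> illegal
B mobility = 13
-- W to move --
(1,2): no bracket -> illegal
(1,3): flips 4 -> legal
(1,4): flips 4 -> legal
(1,5): flips 2 -> legal
(2,2): flips 4 -> legal
(4,0): no bracket -> illegal
(4,1): no bracket -> illegal
(4,5): flips 2 -> legal
(5,0): no bracket -> illegal
(5,2): flips 2 -> legal
(6,0): flips 1 -> legal
(6,1): no bracket -> illegal
(6,2): no bracket -> illegal
W mobility = 7

Answer: B=13 W=7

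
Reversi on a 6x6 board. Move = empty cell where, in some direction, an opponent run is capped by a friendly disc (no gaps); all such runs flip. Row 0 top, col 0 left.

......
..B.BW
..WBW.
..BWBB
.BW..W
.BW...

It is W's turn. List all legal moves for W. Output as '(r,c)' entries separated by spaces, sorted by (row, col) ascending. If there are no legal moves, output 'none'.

Answer: (0,1) (0,2) (0,4) (1,3) (2,5) (3,0) (3,1) (4,0) (4,4) (5,0)

Derivation:
(0,1): flips 3 -> legal
(0,2): flips 1 -> legal
(0,3): no bracket -> illegal
(0,4): flips 1 -> legal
(0,5): no bracket -> illegal
(1,1): no bracket -> illegal
(1,3): flips 2 -> legal
(2,1): no bracket -> illegal
(2,5): flips 1 -> legal
(3,0): flips 1 -> legal
(3,1): flips 1 -> legal
(4,0): flips 1 -> legal
(4,3): no bracket -> illegal
(4,4): flips 1 -> legal
(5,0): flips 1 -> legal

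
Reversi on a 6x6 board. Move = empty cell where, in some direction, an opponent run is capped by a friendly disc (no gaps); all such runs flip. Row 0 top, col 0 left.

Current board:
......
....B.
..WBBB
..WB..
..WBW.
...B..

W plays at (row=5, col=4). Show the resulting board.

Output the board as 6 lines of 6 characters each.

Place W at (5,4); scan 8 dirs for brackets.
Dir NW: opp run (4,3) capped by W -> flip
Dir N: first cell 'W' (not opp) -> no flip
Dir NE: first cell '.' (not opp) -> no flip
Dir W: opp run (5,3), next='.' -> no flip
Dir E: first cell '.' (not opp) -> no flip
Dir SW: edge -> no flip
Dir S: edge -> no flip
Dir SE: edge -> no flip
All flips: (4,3)

Answer: ......
....B.
..WBBB
..WB..
..WWW.
...BW.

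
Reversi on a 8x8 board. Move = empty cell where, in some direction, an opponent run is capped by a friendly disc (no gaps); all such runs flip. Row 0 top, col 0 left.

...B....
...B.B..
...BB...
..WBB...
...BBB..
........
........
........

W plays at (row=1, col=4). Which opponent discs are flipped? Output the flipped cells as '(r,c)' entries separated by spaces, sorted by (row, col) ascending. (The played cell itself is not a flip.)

Dir NW: opp run (0,3), next=edge -> no flip
Dir N: first cell '.' (not opp) -> no flip
Dir NE: first cell '.' (not opp) -> no flip
Dir W: opp run (1,3), next='.' -> no flip
Dir E: opp run (1,5), next='.' -> no flip
Dir SW: opp run (2,3) capped by W -> flip
Dir S: opp run (2,4) (3,4) (4,4), next='.' -> no flip
Dir SE: first cell '.' (not opp) -> no flip

Answer: (2,3)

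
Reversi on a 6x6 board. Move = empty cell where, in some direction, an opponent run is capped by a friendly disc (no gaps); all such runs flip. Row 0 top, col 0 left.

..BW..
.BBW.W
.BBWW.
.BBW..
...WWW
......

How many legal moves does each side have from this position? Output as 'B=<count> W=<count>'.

-- B to move --
(0,4): flips 2 -> legal
(0,5): no bracket -> illegal
(1,4): flips 2 -> legal
(2,5): flips 2 -> legal
(3,4): flips 2 -> legal
(3,5): flips 2 -> legal
(4,2): no bracket -> illegal
(5,2): no bracket -> illegal
(5,3): no bracket -> illegal
(5,4): flips 1 -> legal
(5,5): flips 2 -> legal
B mobility = 7
-- W to move --
(0,0): flips 2 -> legal
(0,1): flips 2 -> legal
(1,0): flips 4 -> legal
(2,0): flips 2 -> legal
(3,0): flips 4 -> legal
(4,0): flips 2 -> legal
(4,1): flips 1 -> legal
(4,2): no bracket -> illegal
W mobility = 7

Answer: B=7 W=7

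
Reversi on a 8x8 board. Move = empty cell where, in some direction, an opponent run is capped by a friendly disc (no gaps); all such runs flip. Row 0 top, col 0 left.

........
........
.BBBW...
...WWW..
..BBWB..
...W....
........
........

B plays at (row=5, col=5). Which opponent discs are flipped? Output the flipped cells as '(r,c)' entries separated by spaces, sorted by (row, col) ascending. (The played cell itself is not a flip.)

Dir NW: opp run (4,4) (3,3) capped by B -> flip
Dir N: first cell 'B' (not opp) -> no flip
Dir NE: first cell '.' (not opp) -> no flip
Dir W: first cell '.' (not opp) -> no flip
Dir E: first cell '.' (not opp) -> no flip
Dir SW: first cell '.' (not opp) -> no flip
Dir S: first cell '.' (not opp) -> no flip
Dir SE: first cell '.' (not opp) -> no flip

Answer: (3,3) (4,4)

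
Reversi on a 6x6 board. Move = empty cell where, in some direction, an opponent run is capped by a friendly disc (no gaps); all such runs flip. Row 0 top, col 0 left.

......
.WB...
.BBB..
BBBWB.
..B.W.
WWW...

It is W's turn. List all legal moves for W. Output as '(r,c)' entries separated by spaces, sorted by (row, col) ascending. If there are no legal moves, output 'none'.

Answer: (0,2) (1,3) (2,4) (3,5) (4,1)

Derivation:
(0,1): no bracket -> illegal
(0,2): flips 4 -> legal
(0,3): no bracket -> illegal
(1,0): no bracket -> illegal
(1,3): flips 2 -> legal
(1,4): no bracket -> illegal
(2,0): no bracket -> illegal
(2,4): flips 1 -> legal
(2,5): no bracket -> illegal
(3,5): flips 1 -> legal
(4,0): no bracket -> illegal
(4,1): flips 2 -> legal
(4,3): no bracket -> illegal
(4,5): no bracket -> illegal
(5,3): no bracket -> illegal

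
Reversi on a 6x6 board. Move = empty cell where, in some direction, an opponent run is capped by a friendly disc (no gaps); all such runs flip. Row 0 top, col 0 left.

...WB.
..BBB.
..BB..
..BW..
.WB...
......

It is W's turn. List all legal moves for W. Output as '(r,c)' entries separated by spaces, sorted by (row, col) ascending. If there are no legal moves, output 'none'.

Answer: (0,5) (1,1) (2,1) (2,5) (3,1) (4,3) (5,1)

Derivation:
(0,1): no bracket -> illegal
(0,2): no bracket -> illegal
(0,5): flips 4 -> legal
(1,1): flips 1 -> legal
(1,5): no bracket -> illegal
(2,1): flips 1 -> legal
(2,4): no bracket -> illegal
(2,5): flips 1 -> legal
(3,1): flips 1 -> legal
(3,4): no bracket -> illegal
(4,3): flips 1 -> legal
(5,1): flips 1 -> legal
(5,2): no bracket -> illegal
(5,3): no bracket -> illegal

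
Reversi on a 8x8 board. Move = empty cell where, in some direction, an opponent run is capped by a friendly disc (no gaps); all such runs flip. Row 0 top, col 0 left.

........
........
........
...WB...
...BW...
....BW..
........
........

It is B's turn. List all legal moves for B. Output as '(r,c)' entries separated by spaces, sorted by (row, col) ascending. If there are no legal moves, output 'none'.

(2,2): no bracket -> illegal
(2,3): flips 1 -> legal
(2,4): no bracket -> illegal
(3,2): flips 1 -> legal
(3,5): no bracket -> illegal
(4,2): no bracket -> illegal
(4,5): flips 1 -> legal
(4,6): no bracket -> illegal
(5,3): no bracket -> illegal
(5,6): flips 1 -> legal
(6,4): no bracket -> illegal
(6,5): no bracket -> illegal
(6,6): no bracket -> illegal

Answer: (2,3) (3,2) (4,5) (5,6)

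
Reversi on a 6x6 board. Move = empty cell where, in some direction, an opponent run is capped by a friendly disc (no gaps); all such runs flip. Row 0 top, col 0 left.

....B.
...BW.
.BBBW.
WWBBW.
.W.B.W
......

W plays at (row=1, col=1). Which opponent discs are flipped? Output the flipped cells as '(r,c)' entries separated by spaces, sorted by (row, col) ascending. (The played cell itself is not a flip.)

Answer: (2,1)

Derivation:
Dir NW: first cell '.' (not opp) -> no flip
Dir N: first cell '.' (not opp) -> no flip
Dir NE: first cell '.' (not opp) -> no flip
Dir W: first cell '.' (not opp) -> no flip
Dir E: first cell '.' (not opp) -> no flip
Dir SW: first cell '.' (not opp) -> no flip
Dir S: opp run (2,1) capped by W -> flip
Dir SE: opp run (2,2) (3,3), next='.' -> no flip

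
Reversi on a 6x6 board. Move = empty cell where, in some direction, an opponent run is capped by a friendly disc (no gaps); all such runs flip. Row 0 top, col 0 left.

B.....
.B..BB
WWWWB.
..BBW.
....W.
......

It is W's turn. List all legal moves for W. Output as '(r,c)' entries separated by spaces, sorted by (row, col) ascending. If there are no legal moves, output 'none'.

Answer: (0,1) (0,2) (0,4) (0,5) (2,5) (3,1) (4,1) (4,2) (4,3)

Derivation:
(0,1): flips 1 -> legal
(0,2): flips 1 -> legal
(0,3): no bracket -> illegal
(0,4): flips 2 -> legal
(0,5): flips 1 -> legal
(1,0): no bracket -> illegal
(1,2): no bracket -> illegal
(1,3): no bracket -> illegal
(2,5): flips 1 -> legal
(3,1): flips 2 -> legal
(3,5): no bracket -> illegal
(4,1): flips 1 -> legal
(4,2): flips 1 -> legal
(4,3): flips 2 -> legal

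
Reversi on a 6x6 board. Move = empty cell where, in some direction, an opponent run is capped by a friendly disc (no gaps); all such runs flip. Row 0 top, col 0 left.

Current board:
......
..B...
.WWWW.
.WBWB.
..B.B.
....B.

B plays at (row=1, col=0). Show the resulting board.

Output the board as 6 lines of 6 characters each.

Answer: ......
B.B...
.BWWW.
.WBWB.
..B.B.
....B.

Derivation:
Place B at (1,0); scan 8 dirs for brackets.
Dir NW: edge -> no flip
Dir N: first cell '.' (not opp) -> no flip
Dir NE: first cell '.' (not opp) -> no flip
Dir W: edge -> no flip
Dir E: first cell '.' (not opp) -> no flip
Dir SW: edge -> no flip
Dir S: first cell '.' (not opp) -> no flip
Dir SE: opp run (2,1) capped by B -> flip
All flips: (2,1)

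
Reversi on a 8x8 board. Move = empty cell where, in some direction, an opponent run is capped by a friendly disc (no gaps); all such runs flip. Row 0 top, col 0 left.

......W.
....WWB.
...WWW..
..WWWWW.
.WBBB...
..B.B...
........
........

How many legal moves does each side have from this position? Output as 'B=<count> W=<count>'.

-- B to move --
(0,3): no bracket -> illegal
(0,4): flips 3 -> legal
(0,5): no bracket -> illegal
(0,7): no bracket -> illegal
(1,2): no bracket -> illegal
(1,3): flips 4 -> legal
(1,7): no bracket -> illegal
(2,1): flips 1 -> legal
(2,2): flips 2 -> legal
(2,6): flips 1 -> legal
(2,7): no bracket -> illegal
(3,0): flips 1 -> legal
(3,1): no bracket -> illegal
(3,7): no bracket -> illegal
(4,0): flips 1 -> legal
(4,5): no bracket -> illegal
(4,6): no bracket -> illegal
(4,7): no bracket -> illegal
(5,0): no bracket -> illegal
(5,1): no bracket -> illegal
B mobility = 7
-- W to move --
(0,5): no bracket -> illegal
(0,7): flips 1 -> legal
(1,7): flips 1 -> legal
(2,6): flips 1 -> legal
(2,7): no bracket -> illegal
(3,1): no bracket -> illegal
(4,5): flips 3 -> legal
(5,1): flips 1 -> legal
(5,3): flips 2 -> legal
(5,5): flips 1 -> legal
(6,1): flips 2 -> legal
(6,2): flips 2 -> legal
(6,3): flips 1 -> legal
(6,4): flips 2 -> legal
(6,5): flips 2 -> legal
W mobility = 12

Answer: B=7 W=12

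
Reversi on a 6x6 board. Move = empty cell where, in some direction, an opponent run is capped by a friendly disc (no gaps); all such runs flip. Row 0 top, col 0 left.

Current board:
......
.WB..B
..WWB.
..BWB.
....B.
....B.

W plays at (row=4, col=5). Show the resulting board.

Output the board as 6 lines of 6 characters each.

Answer: ......
.WB..B
..WWB.
..BWW.
....BW
....B.

Derivation:
Place W at (4,5); scan 8 dirs for brackets.
Dir NW: opp run (3,4) capped by W -> flip
Dir N: first cell '.' (not opp) -> no flip
Dir NE: edge -> no flip
Dir W: opp run (4,4), next='.' -> no flip
Dir E: edge -> no flip
Dir SW: opp run (5,4), next=edge -> no flip
Dir S: first cell '.' (not opp) -> no flip
Dir SE: edge -> no flip
All flips: (3,4)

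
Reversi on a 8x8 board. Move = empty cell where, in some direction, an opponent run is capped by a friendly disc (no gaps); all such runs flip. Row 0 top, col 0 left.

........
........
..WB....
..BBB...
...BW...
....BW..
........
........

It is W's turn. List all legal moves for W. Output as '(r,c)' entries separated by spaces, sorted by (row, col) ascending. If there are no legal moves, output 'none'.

Answer: (2,4) (4,2) (5,3) (6,4)

Derivation:
(1,2): no bracket -> illegal
(1,3): no bracket -> illegal
(1,4): no bracket -> illegal
(2,1): no bracket -> illegal
(2,4): flips 2 -> legal
(2,5): no bracket -> illegal
(3,1): no bracket -> illegal
(3,5): no bracket -> illegal
(4,1): no bracket -> illegal
(4,2): flips 2 -> legal
(4,5): no bracket -> illegal
(5,2): no bracket -> illegal
(5,3): flips 1 -> legal
(6,3): no bracket -> illegal
(6,4): flips 1 -> legal
(6,5): no bracket -> illegal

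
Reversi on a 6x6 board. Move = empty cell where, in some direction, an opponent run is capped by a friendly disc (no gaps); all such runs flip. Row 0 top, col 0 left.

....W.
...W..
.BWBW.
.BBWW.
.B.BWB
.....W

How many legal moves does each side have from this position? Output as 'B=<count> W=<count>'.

-- B to move --
(0,2): no bracket -> illegal
(0,3): flips 1 -> legal
(0,5): no bracket -> illegal
(1,1): no bracket -> illegal
(1,2): flips 1 -> legal
(1,4): no bracket -> illegal
(1,5): no bracket -> illegal
(2,5): flips 2 -> legal
(3,5): flips 2 -> legal
(4,2): no bracket -> illegal
(5,3): no bracket -> illegal
(5,4): no bracket -> illegal
B mobility = 4
-- W to move --
(1,0): no bracket -> illegal
(1,1): no bracket -> illegal
(1,2): flips 1 -> legal
(1,4): no bracket -> illegal
(2,0): flips 1 -> legal
(3,0): flips 2 -> legal
(3,5): flips 1 -> legal
(4,0): flips 1 -> legal
(4,2): flips 2 -> legal
(5,0): no bracket -> illegal
(5,1): no bracket -> illegal
(5,2): flips 1 -> legal
(5,3): flips 1 -> legal
(5,4): no bracket -> illegal
W mobility = 8

Answer: B=4 W=8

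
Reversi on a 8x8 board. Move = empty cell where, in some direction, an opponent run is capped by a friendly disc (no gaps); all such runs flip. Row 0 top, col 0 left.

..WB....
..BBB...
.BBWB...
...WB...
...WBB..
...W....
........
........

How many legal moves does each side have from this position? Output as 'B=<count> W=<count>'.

Answer: B=6 W=12

Derivation:
-- B to move --
(0,1): flips 1 -> legal
(1,1): no bracket -> illegal
(3,2): flips 2 -> legal
(4,2): flips 2 -> legal
(5,2): flips 1 -> legal
(5,4): no bracket -> illegal
(6,2): flips 1 -> legal
(6,3): flips 4 -> legal
(6,4): no bracket -> illegal
B mobility = 6
-- W to move --
(0,1): flips 1 -> legal
(0,4): flips 1 -> legal
(0,5): flips 1 -> legal
(1,0): no bracket -> illegal
(1,1): flips 1 -> legal
(1,5): flips 1 -> legal
(2,0): flips 2 -> legal
(2,5): flips 2 -> legal
(3,0): no bracket -> illegal
(3,1): no bracket -> illegal
(3,2): flips 2 -> legal
(3,5): flips 4 -> legal
(3,6): no bracket -> illegal
(4,6): flips 2 -> legal
(5,4): no bracket -> illegal
(5,5): flips 1 -> legal
(5,6): flips 2 -> legal
W mobility = 12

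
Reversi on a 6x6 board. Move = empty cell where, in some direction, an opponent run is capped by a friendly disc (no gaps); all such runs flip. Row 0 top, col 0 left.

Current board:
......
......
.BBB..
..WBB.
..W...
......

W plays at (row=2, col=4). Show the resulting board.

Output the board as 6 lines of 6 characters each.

Place W at (2,4); scan 8 dirs for brackets.
Dir NW: first cell '.' (not opp) -> no flip
Dir N: first cell '.' (not opp) -> no flip
Dir NE: first cell '.' (not opp) -> no flip
Dir W: opp run (2,3) (2,2) (2,1), next='.' -> no flip
Dir E: first cell '.' (not opp) -> no flip
Dir SW: opp run (3,3) capped by W -> flip
Dir S: opp run (3,4), next='.' -> no flip
Dir SE: first cell '.' (not opp) -> no flip
All flips: (3,3)

Answer: ......
......
.BBBW.
..WWB.
..W...
......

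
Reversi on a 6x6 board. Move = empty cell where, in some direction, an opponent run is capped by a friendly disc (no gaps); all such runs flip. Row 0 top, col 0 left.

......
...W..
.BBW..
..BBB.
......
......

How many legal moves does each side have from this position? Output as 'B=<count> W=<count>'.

-- B to move --
(0,2): no bracket -> illegal
(0,3): flips 2 -> legal
(0,4): flips 1 -> legal
(1,2): flips 1 -> legal
(1,4): flips 1 -> legal
(2,4): flips 1 -> legal
B mobility = 5
-- W to move --
(1,0): no bracket -> illegal
(1,1): no bracket -> illegal
(1,2): no bracket -> illegal
(2,0): flips 2 -> legal
(2,4): no bracket -> illegal
(2,5): no bracket -> illegal
(3,0): no bracket -> illegal
(3,1): flips 1 -> legal
(3,5): no bracket -> illegal
(4,1): flips 1 -> legal
(4,2): no bracket -> illegal
(4,3): flips 1 -> legal
(4,4): no bracket -> illegal
(4,5): flips 1 -> legal
W mobility = 5

Answer: B=5 W=5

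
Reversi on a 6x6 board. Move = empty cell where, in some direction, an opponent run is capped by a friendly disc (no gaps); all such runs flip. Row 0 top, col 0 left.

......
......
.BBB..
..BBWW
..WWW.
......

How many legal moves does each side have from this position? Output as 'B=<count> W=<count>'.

-- B to move --
(2,4): no bracket -> illegal
(2,5): no bracket -> illegal
(3,1): no bracket -> illegal
(4,1): no bracket -> illegal
(4,5): flips 1 -> legal
(5,1): flips 1 -> legal
(5,2): flips 1 -> legal
(5,3): flips 1 -> legal
(5,4): flips 1 -> legal
(5,5): flips 1 -> legal
B mobility = 6
-- W to move --
(1,0): flips 2 -> legal
(1,1): flips 2 -> legal
(1,2): flips 3 -> legal
(1,3): flips 2 -> legal
(1,4): no bracket -> illegal
(2,0): no bracket -> illegal
(2,4): flips 1 -> legal
(3,0): no bracket -> illegal
(3,1): flips 2 -> legal
(4,1): no bracket -> illegal
W mobility = 6

Answer: B=6 W=6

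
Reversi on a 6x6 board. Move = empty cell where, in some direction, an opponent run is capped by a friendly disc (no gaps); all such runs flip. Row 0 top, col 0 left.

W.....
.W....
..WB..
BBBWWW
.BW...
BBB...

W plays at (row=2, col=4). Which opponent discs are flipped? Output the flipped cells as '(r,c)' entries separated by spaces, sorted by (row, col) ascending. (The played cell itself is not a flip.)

Dir NW: first cell '.' (not opp) -> no flip
Dir N: first cell '.' (not opp) -> no flip
Dir NE: first cell '.' (not opp) -> no flip
Dir W: opp run (2,3) capped by W -> flip
Dir E: first cell '.' (not opp) -> no flip
Dir SW: first cell 'W' (not opp) -> no flip
Dir S: first cell 'W' (not opp) -> no flip
Dir SE: first cell 'W' (not opp) -> no flip

Answer: (2,3)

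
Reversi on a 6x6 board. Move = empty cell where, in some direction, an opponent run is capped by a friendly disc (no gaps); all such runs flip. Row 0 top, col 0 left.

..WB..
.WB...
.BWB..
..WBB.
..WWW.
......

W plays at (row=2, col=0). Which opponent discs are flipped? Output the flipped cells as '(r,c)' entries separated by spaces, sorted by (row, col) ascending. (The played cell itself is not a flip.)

Answer: (2,1)

Derivation:
Dir NW: edge -> no flip
Dir N: first cell '.' (not opp) -> no flip
Dir NE: first cell 'W' (not opp) -> no flip
Dir W: edge -> no flip
Dir E: opp run (2,1) capped by W -> flip
Dir SW: edge -> no flip
Dir S: first cell '.' (not opp) -> no flip
Dir SE: first cell '.' (not opp) -> no flip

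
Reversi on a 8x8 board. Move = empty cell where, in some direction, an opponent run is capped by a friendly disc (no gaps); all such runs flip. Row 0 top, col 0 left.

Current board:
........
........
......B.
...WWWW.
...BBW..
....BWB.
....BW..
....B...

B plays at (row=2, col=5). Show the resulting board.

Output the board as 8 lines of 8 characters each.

Place B at (2,5); scan 8 dirs for brackets.
Dir NW: first cell '.' (not opp) -> no flip
Dir N: first cell '.' (not opp) -> no flip
Dir NE: first cell '.' (not opp) -> no flip
Dir W: first cell '.' (not opp) -> no flip
Dir E: first cell 'B' (not opp) -> no flip
Dir SW: opp run (3,4) capped by B -> flip
Dir S: opp run (3,5) (4,5) (5,5) (6,5), next='.' -> no flip
Dir SE: opp run (3,6), next='.' -> no flip
All flips: (3,4)

Answer: ........
........
.....BB.
...WBWW.
...BBW..
....BWB.
....BW..
....B...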